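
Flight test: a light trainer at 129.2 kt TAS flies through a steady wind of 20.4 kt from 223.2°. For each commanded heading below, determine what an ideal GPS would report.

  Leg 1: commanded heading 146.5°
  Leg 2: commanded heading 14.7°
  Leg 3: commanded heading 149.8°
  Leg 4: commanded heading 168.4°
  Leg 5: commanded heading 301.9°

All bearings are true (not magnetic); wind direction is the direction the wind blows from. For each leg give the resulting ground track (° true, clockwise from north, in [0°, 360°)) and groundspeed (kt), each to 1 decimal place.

Leg 1: track=137.4°, groundspeed=126.1 kt
Leg 2: track=18.5°, groundspeed=147.4 kt
Leg 3: track=140.8°, groundspeed=124.9 kt
Leg 4: track=160.3°, groundspeed=118.6 kt
Leg 5: track=311.0°, groundspeed=126.8 kt

Leg 1: heading 146.5°; drift -9.1° → track 137.4°, groundspeed 126.1 kt
Leg 2: heading 14.7°; drift +3.8° → track 18.5°, groundspeed 147.4 kt
Leg 3: heading 149.8°; drift -9.0° → track 140.8°, groundspeed 124.9 kt
Leg 4: heading 168.4°; drift -8.1° → track 160.3°, groundspeed 118.6 kt
Leg 5: heading 301.9°; drift +9.1° → track 311.0°, groundspeed 126.8 kt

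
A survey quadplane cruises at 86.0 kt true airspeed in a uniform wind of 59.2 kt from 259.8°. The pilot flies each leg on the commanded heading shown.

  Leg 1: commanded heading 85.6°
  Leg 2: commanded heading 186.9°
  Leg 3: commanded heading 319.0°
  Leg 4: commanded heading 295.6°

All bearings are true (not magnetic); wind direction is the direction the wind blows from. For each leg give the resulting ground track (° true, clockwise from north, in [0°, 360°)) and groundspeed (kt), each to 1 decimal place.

Leg 1: heading 85.6°; drift -2.4° → track 83.2°, groundspeed 145.0 kt
Leg 2: heading 186.9°; drift -39.5° → track 147.4°, groundspeed 88.9 kt
Leg 3: heading 319.0°; drift +42.4° → track 1.4°, groundspeed 75.4 kt
Leg 4: heading 295.6°; drift +42.4° → track 338.0°, groundspeed 51.4 kt

Leg 1: track=83.2°, groundspeed=145.0 kt
Leg 2: track=147.4°, groundspeed=88.9 kt
Leg 3: track=1.4°, groundspeed=75.4 kt
Leg 4: track=338.0°, groundspeed=51.4 kt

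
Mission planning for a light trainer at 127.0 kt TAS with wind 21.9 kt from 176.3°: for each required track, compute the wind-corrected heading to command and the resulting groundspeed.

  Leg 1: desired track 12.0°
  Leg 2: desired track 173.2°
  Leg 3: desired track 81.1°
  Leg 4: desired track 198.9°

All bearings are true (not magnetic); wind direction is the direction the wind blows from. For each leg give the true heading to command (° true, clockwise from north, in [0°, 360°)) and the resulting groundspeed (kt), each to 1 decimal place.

Leg 1: heading=14.7°, groundspeed=147.9 kt
Leg 2: heading=173.7°, groundspeed=105.1 kt
Leg 3: heading=91.0°, groundspeed=127.1 kt
Leg 4: heading=195.1°, groundspeed=106.5 kt

Leg 1: desired track 12.0°; wind correction +2.7° → command heading 14.7°, groundspeed 147.9 kt
Leg 2: desired track 173.2°; wind correction +0.5° → command heading 173.7°, groundspeed 105.1 kt
Leg 3: desired track 81.1°; wind correction +9.9° → command heading 91.0°, groundspeed 127.1 kt
Leg 4: desired track 198.9°; wind correction -3.8° → command heading 195.1°, groundspeed 106.5 kt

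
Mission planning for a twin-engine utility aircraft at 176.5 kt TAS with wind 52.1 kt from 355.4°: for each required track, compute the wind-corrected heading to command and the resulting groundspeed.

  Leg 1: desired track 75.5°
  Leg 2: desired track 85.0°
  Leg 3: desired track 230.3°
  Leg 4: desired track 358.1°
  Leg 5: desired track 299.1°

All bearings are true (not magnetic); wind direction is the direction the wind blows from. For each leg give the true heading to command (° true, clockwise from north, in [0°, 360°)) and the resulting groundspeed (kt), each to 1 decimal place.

Leg 1: desired track 75.5°; wind correction -16.9° → command heading 58.6°, groundspeed 159.9 kt
Leg 2: desired track 85.0°; wind correction -17.2° → command heading 67.8°, groundspeed 168.3 kt
Leg 3: desired track 230.3°; wind correction +14.0° → command heading 244.3°, groundspeed 201.2 kt
Leg 4: desired track 358.1°; wind correction -0.8° → command heading 357.3°, groundspeed 124.4 kt
Leg 5: desired track 299.1°; wind correction +14.2° → command heading 313.3°, groundspeed 142.2 kt

Leg 1: heading=58.6°, groundspeed=159.9 kt
Leg 2: heading=67.8°, groundspeed=168.3 kt
Leg 3: heading=244.3°, groundspeed=201.2 kt
Leg 4: heading=357.3°, groundspeed=124.4 kt
Leg 5: heading=313.3°, groundspeed=142.2 kt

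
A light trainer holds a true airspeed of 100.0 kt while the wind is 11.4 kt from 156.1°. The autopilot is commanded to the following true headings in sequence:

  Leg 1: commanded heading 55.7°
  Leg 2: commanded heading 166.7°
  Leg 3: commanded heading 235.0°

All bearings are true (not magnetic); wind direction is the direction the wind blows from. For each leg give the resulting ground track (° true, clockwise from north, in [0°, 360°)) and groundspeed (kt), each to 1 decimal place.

Leg 1: heading 55.7°; drift -6.3° → track 49.4°, groundspeed 102.7 kt
Leg 2: heading 166.7°; drift +1.4° → track 168.1°, groundspeed 88.8 kt
Leg 3: heading 235.0°; drift +6.5° → track 241.5°, groundspeed 98.4 kt

Leg 1: track=49.4°, groundspeed=102.7 kt
Leg 2: track=168.1°, groundspeed=88.8 kt
Leg 3: track=241.5°, groundspeed=98.4 kt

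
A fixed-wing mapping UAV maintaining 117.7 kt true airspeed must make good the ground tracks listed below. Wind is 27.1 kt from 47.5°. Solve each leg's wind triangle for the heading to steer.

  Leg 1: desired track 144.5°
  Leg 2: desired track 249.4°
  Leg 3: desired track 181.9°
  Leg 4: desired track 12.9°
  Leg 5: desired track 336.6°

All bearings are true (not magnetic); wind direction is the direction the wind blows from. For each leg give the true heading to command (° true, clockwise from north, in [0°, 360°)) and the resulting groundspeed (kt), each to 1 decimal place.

Leg 1: heading=131.3°, groundspeed=117.9 kt
Leg 2: heading=254.3°, groundspeed=142.4 kt
Leg 3: heading=172.4°, groundspeed=135.1 kt
Leg 4: heading=20.4°, groundspeed=94.4 kt
Leg 5: heading=349.2°, groundspeed=106.0 kt

Leg 1: desired track 144.5°; wind correction -13.2° → command heading 131.3°, groundspeed 117.9 kt
Leg 2: desired track 249.4°; wind correction +4.9° → command heading 254.3°, groundspeed 142.4 kt
Leg 3: desired track 181.9°; wind correction -9.5° → command heading 172.4°, groundspeed 135.1 kt
Leg 4: desired track 12.9°; wind correction +7.5° → command heading 20.4°, groundspeed 94.4 kt
Leg 5: desired track 336.6°; wind correction +12.6° → command heading 349.2°, groundspeed 106.0 kt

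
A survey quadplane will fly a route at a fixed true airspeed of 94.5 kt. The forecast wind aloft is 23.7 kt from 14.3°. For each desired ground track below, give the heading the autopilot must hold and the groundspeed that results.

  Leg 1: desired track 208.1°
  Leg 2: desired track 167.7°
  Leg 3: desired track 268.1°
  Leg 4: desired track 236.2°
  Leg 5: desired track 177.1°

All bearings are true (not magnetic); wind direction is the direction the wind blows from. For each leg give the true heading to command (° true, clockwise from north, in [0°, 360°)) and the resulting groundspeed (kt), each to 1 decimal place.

Leg 1: desired track 208.1°; wind correction +3.4° → command heading 211.5°, groundspeed 117.3 kt
Leg 2: desired track 167.7°; wind correction -6.4° → command heading 161.3°, groundspeed 115.1 kt
Leg 3: desired track 268.1°; wind correction +13.9° → command heading 282.0°, groundspeed 98.3 kt
Leg 4: desired track 236.2°; wind correction +9.6° → command heading 245.8°, groundspeed 110.8 kt
Leg 5: desired track 177.1°; wind correction -4.3° → command heading 172.8°, groundspeed 116.9 kt

Leg 1: heading=211.5°, groundspeed=117.3 kt
Leg 2: heading=161.3°, groundspeed=115.1 kt
Leg 3: heading=282.0°, groundspeed=98.3 kt
Leg 4: heading=245.8°, groundspeed=110.8 kt
Leg 5: heading=172.8°, groundspeed=116.9 kt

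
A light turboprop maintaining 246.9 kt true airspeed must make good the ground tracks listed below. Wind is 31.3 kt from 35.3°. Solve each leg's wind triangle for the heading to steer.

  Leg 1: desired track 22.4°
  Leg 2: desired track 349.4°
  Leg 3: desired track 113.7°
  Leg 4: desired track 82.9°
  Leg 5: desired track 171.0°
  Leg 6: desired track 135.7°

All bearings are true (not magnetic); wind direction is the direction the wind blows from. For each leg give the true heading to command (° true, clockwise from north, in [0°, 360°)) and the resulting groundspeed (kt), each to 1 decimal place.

Leg 1: heading=24.0°, groundspeed=216.3 kt
Leg 2: heading=354.6°, groundspeed=224.1 kt
Leg 3: heading=106.6°, groundspeed=238.7 kt
Leg 4: heading=77.5°, groundspeed=224.7 kt
Leg 5: heading=165.9°, groundspeed=268.3 kt
Leg 6: heading=128.5°, groundspeed=250.6 kt

Leg 1: desired track 22.4°; wind correction +1.6° → command heading 24.0°, groundspeed 216.3 kt
Leg 2: desired track 349.4°; wind correction +5.2° → command heading 354.6°, groundspeed 224.1 kt
Leg 3: desired track 113.7°; wind correction -7.1° → command heading 106.6°, groundspeed 238.7 kt
Leg 4: desired track 82.9°; wind correction -5.4° → command heading 77.5°, groundspeed 224.7 kt
Leg 5: desired track 171.0°; wind correction -5.1° → command heading 165.9°, groundspeed 268.3 kt
Leg 6: desired track 135.7°; wind correction -7.2° → command heading 128.5°, groundspeed 250.6 kt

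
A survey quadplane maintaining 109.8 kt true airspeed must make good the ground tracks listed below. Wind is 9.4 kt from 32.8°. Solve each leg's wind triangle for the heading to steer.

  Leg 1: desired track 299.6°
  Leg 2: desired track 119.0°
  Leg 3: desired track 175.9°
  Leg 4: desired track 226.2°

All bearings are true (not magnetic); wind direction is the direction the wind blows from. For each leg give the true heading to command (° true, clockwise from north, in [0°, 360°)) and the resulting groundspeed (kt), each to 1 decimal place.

Leg 1: desired track 299.6°; wind correction +4.9° → command heading 304.5°, groundspeed 109.9 kt
Leg 2: desired track 119.0°; wind correction -4.9° → command heading 114.1°, groundspeed 108.8 kt
Leg 3: desired track 175.9°; wind correction -2.9° → command heading 173.0°, groundspeed 117.2 kt
Leg 4: desired track 226.2°; wind correction +1.1° → command heading 227.3°, groundspeed 118.9 kt

Leg 1: heading=304.5°, groundspeed=109.9 kt
Leg 2: heading=114.1°, groundspeed=108.8 kt
Leg 3: heading=173.0°, groundspeed=117.2 kt
Leg 4: heading=227.3°, groundspeed=118.9 kt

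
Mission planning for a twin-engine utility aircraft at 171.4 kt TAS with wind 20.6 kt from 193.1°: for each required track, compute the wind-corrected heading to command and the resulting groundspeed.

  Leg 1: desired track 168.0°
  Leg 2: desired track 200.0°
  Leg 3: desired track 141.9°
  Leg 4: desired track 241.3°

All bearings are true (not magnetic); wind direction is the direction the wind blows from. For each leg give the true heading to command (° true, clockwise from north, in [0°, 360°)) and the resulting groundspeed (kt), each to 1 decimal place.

Leg 1: heading=170.9°, groundspeed=152.5 kt
Leg 2: heading=199.2°, groundspeed=150.9 kt
Leg 3: heading=147.3°, groundspeed=157.7 kt
Leg 4: heading=236.2°, groundspeed=157.0 kt

Leg 1: desired track 168.0°; wind correction +2.9° → command heading 170.9°, groundspeed 152.5 kt
Leg 2: desired track 200.0°; wind correction -0.8° → command heading 199.2°, groundspeed 150.9 kt
Leg 3: desired track 141.9°; wind correction +5.4° → command heading 147.3°, groundspeed 157.7 kt
Leg 4: desired track 241.3°; wind correction -5.1° → command heading 236.2°, groundspeed 157.0 kt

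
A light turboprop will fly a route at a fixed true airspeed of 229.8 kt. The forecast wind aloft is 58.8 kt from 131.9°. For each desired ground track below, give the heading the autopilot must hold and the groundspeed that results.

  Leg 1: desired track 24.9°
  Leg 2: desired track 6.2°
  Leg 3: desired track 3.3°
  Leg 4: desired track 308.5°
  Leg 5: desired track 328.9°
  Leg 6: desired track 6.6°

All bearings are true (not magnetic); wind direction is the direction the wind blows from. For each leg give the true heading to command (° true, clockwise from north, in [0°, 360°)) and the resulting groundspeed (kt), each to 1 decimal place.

Leg 1: desired track 24.9°; wind correction +14.2° → command heading 39.1°, groundspeed 240.0 kt
Leg 2: desired track 6.2°; wind correction +12.0° → command heading 18.2°, groundspeed 259.1 kt
Leg 3: desired track 3.3°; wind correction +11.5° → command heading 14.8°, groundspeed 261.8 kt
Leg 4: desired track 308.5°; wind correction -0.9° → command heading 307.6°, groundspeed 288.5 kt
Leg 5: desired track 328.9°; wind correction +4.3° → command heading 333.2°, groundspeed 285.4 kt
Leg 6: desired track 6.6°; wind correction +12.1° → command heading 18.7°, groundspeed 258.7 kt

Leg 1: heading=39.1°, groundspeed=240.0 kt
Leg 2: heading=18.2°, groundspeed=259.1 kt
Leg 3: heading=14.8°, groundspeed=261.8 kt
Leg 4: heading=307.6°, groundspeed=288.5 kt
Leg 5: heading=333.2°, groundspeed=285.4 kt
Leg 6: heading=18.7°, groundspeed=258.7 kt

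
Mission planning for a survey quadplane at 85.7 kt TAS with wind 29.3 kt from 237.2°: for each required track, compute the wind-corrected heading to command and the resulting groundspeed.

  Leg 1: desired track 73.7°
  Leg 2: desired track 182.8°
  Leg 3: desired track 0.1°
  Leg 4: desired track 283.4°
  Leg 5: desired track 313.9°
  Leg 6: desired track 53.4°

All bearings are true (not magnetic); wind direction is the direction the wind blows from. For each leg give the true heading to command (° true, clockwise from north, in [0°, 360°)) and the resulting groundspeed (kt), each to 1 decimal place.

Leg 1: desired track 73.7°; wind correction +5.6° → command heading 79.3°, groundspeed 113.4 kt
Leg 2: desired track 182.8°; wind correction +16.1° → command heading 198.9°, groundspeed 65.3 kt
Leg 3: desired track 0.1°; wind correction -16.7° → command heading 343.4°, groundspeed 98.0 kt
Leg 4: desired track 283.4°; wind correction -14.3° → command heading 269.1°, groundspeed 62.8 kt
Leg 5: desired track 313.9°; wind correction -19.4° → command heading 294.5°, groundspeed 74.1 kt
Leg 6: desired track 53.4°; wind correction -1.3° → command heading 52.1°, groundspeed 114.9 kt

Leg 1: heading=79.3°, groundspeed=113.4 kt
Leg 2: heading=198.9°, groundspeed=65.3 kt
Leg 3: heading=343.4°, groundspeed=98.0 kt
Leg 4: heading=269.1°, groundspeed=62.8 kt
Leg 5: heading=294.5°, groundspeed=74.1 kt
Leg 6: heading=52.1°, groundspeed=114.9 kt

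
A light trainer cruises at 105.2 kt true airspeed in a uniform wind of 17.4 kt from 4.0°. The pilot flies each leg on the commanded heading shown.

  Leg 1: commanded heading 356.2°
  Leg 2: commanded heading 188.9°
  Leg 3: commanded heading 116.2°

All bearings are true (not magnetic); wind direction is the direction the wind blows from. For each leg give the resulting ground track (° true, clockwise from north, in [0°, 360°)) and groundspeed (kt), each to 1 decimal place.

Leg 1: heading 356.2°; drift -1.5° → track 354.7°, groundspeed 88.0 kt
Leg 2: heading 188.9°; drift -0.7° → track 188.2°, groundspeed 122.5 kt
Leg 3: heading 116.2°; drift +8.2° → track 124.4°, groundspeed 112.9 kt

Leg 1: track=354.7°, groundspeed=88.0 kt
Leg 2: track=188.2°, groundspeed=122.5 kt
Leg 3: track=124.4°, groundspeed=112.9 kt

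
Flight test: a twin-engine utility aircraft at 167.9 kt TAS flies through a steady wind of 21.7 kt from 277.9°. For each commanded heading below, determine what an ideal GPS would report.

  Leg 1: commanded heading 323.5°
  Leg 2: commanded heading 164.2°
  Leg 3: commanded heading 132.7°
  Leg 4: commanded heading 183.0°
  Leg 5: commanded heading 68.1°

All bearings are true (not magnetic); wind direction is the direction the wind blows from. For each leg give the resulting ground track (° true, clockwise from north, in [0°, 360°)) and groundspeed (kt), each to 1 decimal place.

Leg 1: track=329.3°, groundspeed=153.5 kt
Leg 2: track=157.8°, groundspeed=177.7 kt
Leg 3: track=128.9°, groundspeed=186.1 kt
Leg 4: track=175.7°, groundspeed=171.1 kt
Leg 5: track=71.4°, groundspeed=187.0 kt

Leg 1: heading 323.5°; drift +5.8° → track 329.3°, groundspeed 153.5 kt
Leg 2: heading 164.2°; drift -6.4° → track 157.8°, groundspeed 177.7 kt
Leg 3: heading 132.7°; drift -3.8° → track 128.9°, groundspeed 186.1 kt
Leg 4: heading 183.0°; drift -7.3° → track 175.7°, groundspeed 171.1 kt
Leg 5: heading 68.1°; drift +3.3° → track 71.4°, groundspeed 187.0 kt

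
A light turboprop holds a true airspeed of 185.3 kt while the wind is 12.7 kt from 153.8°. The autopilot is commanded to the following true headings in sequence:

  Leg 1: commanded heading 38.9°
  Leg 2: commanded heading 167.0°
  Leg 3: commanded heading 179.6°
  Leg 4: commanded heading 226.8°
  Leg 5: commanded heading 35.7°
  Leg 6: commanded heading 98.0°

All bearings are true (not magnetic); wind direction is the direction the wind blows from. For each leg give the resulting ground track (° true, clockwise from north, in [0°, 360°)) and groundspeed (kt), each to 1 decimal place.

Leg 1: track=35.4°, groundspeed=191.0 kt
Leg 2: track=168.0°, groundspeed=173.0 kt
Leg 3: track=181.4°, groundspeed=174.0 kt
Leg 4: track=230.6°, groundspeed=182.0 kt
Leg 5: track=32.3°, groundspeed=191.6 kt
Leg 6: track=94.6°, groundspeed=178.5 kt

Leg 1: heading 38.9°; drift -3.5° → track 35.4°, groundspeed 191.0 kt
Leg 2: heading 167.0°; drift +1.0° → track 168.0°, groundspeed 173.0 kt
Leg 3: heading 179.6°; drift +1.8° → track 181.4°, groundspeed 174.0 kt
Leg 4: heading 226.8°; drift +3.8° → track 230.6°, groundspeed 182.0 kt
Leg 5: heading 35.7°; drift -3.4° → track 32.3°, groundspeed 191.6 kt
Leg 6: heading 98.0°; drift -3.4° → track 94.6°, groundspeed 178.5 kt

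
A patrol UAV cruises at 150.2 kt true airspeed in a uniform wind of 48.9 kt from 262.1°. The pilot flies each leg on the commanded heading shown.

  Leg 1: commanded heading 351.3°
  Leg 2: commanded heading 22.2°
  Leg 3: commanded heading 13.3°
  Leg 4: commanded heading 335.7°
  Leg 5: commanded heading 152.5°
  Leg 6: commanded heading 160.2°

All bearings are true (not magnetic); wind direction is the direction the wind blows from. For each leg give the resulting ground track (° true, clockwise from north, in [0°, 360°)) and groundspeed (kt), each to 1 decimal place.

Leg 1: heading 351.3°; drift +18.1° → track 9.4°, groundspeed 157.3 kt
Leg 2: heading 22.2°; drift +13.6° → track 35.8°, groundspeed 179.8 kt
Leg 3: heading 13.3°; drift +15.2° → track 28.5°, groundspeed 174.0 kt
Leg 4: heading 335.7°; drift +19.0° → track 354.7°, groundspeed 144.2 kt
Leg 5: heading 152.5°; drift -15.5° → track 137.0°, groundspeed 172.9 kt
Leg 6: heading 160.2°; drift -16.6° → track 143.6°, groundspeed 167.3 kt

Leg 1: track=9.4°, groundspeed=157.3 kt
Leg 2: track=35.8°, groundspeed=179.8 kt
Leg 3: track=28.5°, groundspeed=174.0 kt
Leg 4: track=354.7°, groundspeed=144.2 kt
Leg 5: track=137.0°, groundspeed=172.9 kt
Leg 6: track=143.6°, groundspeed=167.3 kt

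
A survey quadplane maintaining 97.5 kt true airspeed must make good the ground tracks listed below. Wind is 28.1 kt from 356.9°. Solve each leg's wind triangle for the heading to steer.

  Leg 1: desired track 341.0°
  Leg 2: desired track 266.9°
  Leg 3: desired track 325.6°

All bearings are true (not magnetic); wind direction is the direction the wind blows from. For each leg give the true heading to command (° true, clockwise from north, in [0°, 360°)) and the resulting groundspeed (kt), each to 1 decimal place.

Leg 1: heading=345.5°, groundspeed=70.2 kt
Leg 2: heading=283.7°, groundspeed=93.4 kt
Leg 3: heading=334.2°, groundspeed=72.4 kt

Leg 1: desired track 341.0°; wind correction +4.5° → command heading 345.5°, groundspeed 70.2 kt
Leg 2: desired track 266.9°; wind correction +16.8° → command heading 283.7°, groundspeed 93.4 kt
Leg 3: desired track 325.6°; wind correction +8.6° → command heading 334.2°, groundspeed 72.4 kt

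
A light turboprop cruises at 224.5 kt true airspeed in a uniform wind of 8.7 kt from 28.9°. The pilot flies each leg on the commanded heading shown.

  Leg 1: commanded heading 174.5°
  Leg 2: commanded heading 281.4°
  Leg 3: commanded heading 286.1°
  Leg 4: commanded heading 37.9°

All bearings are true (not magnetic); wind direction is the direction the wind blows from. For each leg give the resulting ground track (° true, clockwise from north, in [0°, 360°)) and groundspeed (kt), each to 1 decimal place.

Leg 1: track=175.7°, groundspeed=231.7 kt
Leg 2: track=279.3°, groundspeed=227.3 kt
Leg 3: track=284.0°, groundspeed=226.6 kt
Leg 4: track=38.3°, groundspeed=215.9 kt

Leg 1: heading 174.5°; drift +1.2° → track 175.7°, groundspeed 231.7 kt
Leg 2: heading 281.4°; drift -2.1° → track 279.3°, groundspeed 227.3 kt
Leg 3: heading 286.1°; drift -2.1° → track 284.0°, groundspeed 226.6 kt
Leg 4: heading 37.9°; drift +0.4° → track 38.3°, groundspeed 215.9 kt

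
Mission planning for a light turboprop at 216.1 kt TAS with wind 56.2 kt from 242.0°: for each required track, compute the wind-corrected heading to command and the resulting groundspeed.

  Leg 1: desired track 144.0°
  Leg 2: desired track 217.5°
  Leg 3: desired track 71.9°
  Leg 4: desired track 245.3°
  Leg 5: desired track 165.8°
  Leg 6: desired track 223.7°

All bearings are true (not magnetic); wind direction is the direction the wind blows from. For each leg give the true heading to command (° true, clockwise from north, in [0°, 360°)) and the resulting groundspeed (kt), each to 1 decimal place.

Leg 1: heading=158.9°, groundspeed=216.6 kt
Leg 2: heading=223.7°, groundspeed=163.7 kt
Leg 3: heading=74.5°, groundspeed=271.2 kt
Leg 4: heading=244.4°, groundspeed=160.0 kt
Leg 5: heading=180.4°, groundspeed=195.7 kt
Leg 6: heading=228.4°, groundspeed=162.0 kt

Leg 1: desired track 144.0°; wind correction +14.9° → command heading 158.9°, groundspeed 216.6 kt
Leg 2: desired track 217.5°; wind correction +6.2° → command heading 223.7°, groundspeed 163.7 kt
Leg 3: desired track 71.9°; wind correction +2.6° → command heading 74.5°, groundspeed 271.2 kt
Leg 4: desired track 245.3°; wind correction -0.9° → command heading 244.4°, groundspeed 160.0 kt
Leg 5: desired track 165.8°; wind correction +14.6° → command heading 180.4°, groundspeed 195.7 kt
Leg 6: desired track 223.7°; wind correction +4.7° → command heading 228.4°, groundspeed 162.0 kt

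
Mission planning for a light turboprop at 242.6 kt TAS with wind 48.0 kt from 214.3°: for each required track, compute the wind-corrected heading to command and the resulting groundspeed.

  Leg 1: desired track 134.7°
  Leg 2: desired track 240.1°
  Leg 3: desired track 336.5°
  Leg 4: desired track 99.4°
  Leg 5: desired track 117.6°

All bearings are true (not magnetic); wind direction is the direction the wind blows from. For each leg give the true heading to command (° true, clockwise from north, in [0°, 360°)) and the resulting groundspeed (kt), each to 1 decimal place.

Leg 1: desired track 134.7°; wind correction +11.2° → command heading 145.9°, groundspeed 229.3 kt
Leg 2: desired track 240.1°; wind correction -4.9° → command heading 235.2°, groundspeed 198.5 kt
Leg 3: desired track 336.5°; wind correction -9.6° → command heading 326.9°, groundspeed 264.8 kt
Leg 4: desired track 99.4°; wind correction +10.3° → command heading 109.7°, groundspeed 258.9 kt
Leg 5: desired track 117.6°; wind correction +11.3° → command heading 128.9°, groundspeed 243.5 kt

Leg 1: heading=145.9°, groundspeed=229.3 kt
Leg 2: heading=235.2°, groundspeed=198.5 kt
Leg 3: heading=326.9°, groundspeed=264.8 kt
Leg 4: heading=109.7°, groundspeed=258.9 kt
Leg 5: heading=128.9°, groundspeed=243.5 kt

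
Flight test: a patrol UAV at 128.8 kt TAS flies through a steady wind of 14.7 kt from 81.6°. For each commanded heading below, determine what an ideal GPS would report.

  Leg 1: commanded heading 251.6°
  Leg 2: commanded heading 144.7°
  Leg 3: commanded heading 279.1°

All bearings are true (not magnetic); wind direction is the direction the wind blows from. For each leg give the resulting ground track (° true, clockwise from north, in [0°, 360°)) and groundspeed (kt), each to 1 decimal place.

Leg 1: heading 251.6°; drift +1.0° → track 252.6°, groundspeed 143.3 kt
Leg 2: heading 144.7°; drift +6.1° → track 150.8°, groundspeed 122.9 kt
Leg 3: heading 279.1°; drift -1.8° → track 277.3°, groundspeed 142.9 kt

Leg 1: track=252.6°, groundspeed=143.3 kt
Leg 2: track=150.8°, groundspeed=122.9 kt
Leg 3: track=277.3°, groundspeed=142.9 kt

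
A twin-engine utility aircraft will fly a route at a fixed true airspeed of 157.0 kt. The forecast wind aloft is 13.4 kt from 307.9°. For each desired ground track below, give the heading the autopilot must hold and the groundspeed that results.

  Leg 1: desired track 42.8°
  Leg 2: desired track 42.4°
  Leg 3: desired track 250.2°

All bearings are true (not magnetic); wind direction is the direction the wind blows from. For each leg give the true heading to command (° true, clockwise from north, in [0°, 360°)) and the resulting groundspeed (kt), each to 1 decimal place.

Leg 1: heading=37.9°, groundspeed=157.6 kt
Leg 2: heading=37.5°, groundspeed=157.5 kt
Leg 3: heading=254.3°, groundspeed=149.4 kt

Leg 1: desired track 42.8°; wind correction -4.9° → command heading 37.9°, groundspeed 157.6 kt
Leg 2: desired track 42.4°; wind correction -4.9° → command heading 37.5°, groundspeed 157.5 kt
Leg 3: desired track 250.2°; wind correction +4.1° → command heading 254.3°, groundspeed 149.4 kt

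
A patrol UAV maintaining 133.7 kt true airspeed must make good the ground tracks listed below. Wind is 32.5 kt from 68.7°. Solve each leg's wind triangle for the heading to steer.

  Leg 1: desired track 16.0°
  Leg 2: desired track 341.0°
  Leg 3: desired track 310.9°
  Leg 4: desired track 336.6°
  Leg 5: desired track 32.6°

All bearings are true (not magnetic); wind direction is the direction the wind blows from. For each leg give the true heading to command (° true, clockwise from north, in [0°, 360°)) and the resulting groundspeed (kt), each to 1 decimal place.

Leg 1: desired track 16.0°; wind correction +11.1° → command heading 27.1°, groundspeed 111.5 kt
Leg 2: desired track 341.0°; wind correction +14.1° → command heading 355.1°, groundspeed 128.4 kt
Leg 3: desired track 310.9°; wind correction +12.4° → command heading 323.3°, groundspeed 145.7 kt
Leg 4: desired track 336.6°; wind correction +14.1° → command heading 350.7°, groundspeed 130.9 kt
Leg 5: desired track 32.6°; wind correction +8.2° → command heading 40.8°, groundspeed 106.1 kt

Leg 1: heading=27.1°, groundspeed=111.5 kt
Leg 2: heading=355.1°, groundspeed=128.4 kt
Leg 3: heading=323.3°, groundspeed=145.7 kt
Leg 4: heading=350.7°, groundspeed=130.9 kt
Leg 5: heading=40.8°, groundspeed=106.1 kt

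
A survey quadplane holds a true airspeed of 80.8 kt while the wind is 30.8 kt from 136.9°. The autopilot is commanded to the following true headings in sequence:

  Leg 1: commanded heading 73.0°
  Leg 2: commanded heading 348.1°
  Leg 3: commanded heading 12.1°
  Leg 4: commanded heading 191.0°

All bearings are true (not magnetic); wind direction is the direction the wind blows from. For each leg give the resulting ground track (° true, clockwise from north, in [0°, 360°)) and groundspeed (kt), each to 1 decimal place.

Leg 1: heading 73.0°; drift -22.4° → track 50.6°, groundspeed 72.7 kt
Leg 2: heading 348.1°; drift -8.5° → track 339.6°, groundspeed 108.3 kt
Leg 3: heading 12.1°; drift -14.4° → track 357.7°, groundspeed 101.6 kt
Leg 4: heading 191.0°; drift +21.7° → track 212.7°, groundspeed 67.5 kt

Leg 1: track=50.6°, groundspeed=72.7 kt
Leg 2: track=339.6°, groundspeed=108.3 kt
Leg 3: track=357.7°, groundspeed=101.6 kt
Leg 4: track=212.7°, groundspeed=67.5 kt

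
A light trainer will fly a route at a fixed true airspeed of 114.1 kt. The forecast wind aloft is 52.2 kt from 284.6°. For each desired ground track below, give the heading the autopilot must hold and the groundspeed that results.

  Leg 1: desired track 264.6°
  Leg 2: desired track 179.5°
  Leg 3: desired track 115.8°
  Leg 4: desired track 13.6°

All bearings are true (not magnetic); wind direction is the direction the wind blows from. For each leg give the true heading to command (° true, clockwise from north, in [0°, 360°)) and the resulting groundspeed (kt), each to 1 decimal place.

Leg 1: heading=273.6°, groundspeed=63.6 kt
Leg 2: heading=205.7°, groundspeed=116.0 kt
Leg 3: heading=120.9°, groundspeed=164.9 kt
Leg 4: heading=346.4°, groundspeed=100.6 kt

Leg 1: desired track 264.6°; wind correction +9.0° → command heading 273.6°, groundspeed 63.6 kt
Leg 2: desired track 179.5°; wind correction +26.2° → command heading 205.7°, groundspeed 116.0 kt
Leg 3: desired track 115.8°; wind correction +5.1° → command heading 120.9°, groundspeed 164.9 kt
Leg 4: desired track 13.6°; wind correction -27.2° → command heading 346.4°, groundspeed 100.6 kt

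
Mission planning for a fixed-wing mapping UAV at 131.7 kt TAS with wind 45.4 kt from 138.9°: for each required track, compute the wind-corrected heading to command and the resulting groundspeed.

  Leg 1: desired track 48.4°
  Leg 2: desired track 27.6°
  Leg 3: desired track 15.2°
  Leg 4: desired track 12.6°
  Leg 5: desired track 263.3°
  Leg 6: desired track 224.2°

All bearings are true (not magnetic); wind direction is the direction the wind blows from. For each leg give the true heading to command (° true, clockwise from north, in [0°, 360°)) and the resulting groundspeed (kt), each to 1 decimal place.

Leg 1: heading=68.6°, groundspeed=124.0 kt
Leg 2: heading=46.3°, groundspeed=141.2 kt
Leg 3: heading=31.9°, groundspeed=151.4 kt
Leg 4: heading=28.7°, groundspeed=153.4 kt
Leg 5: heading=246.8°, groundspeed=151.9 kt
Leg 6: heading=204.1°, groundspeed=120.0 kt

Leg 1: desired track 48.4°; wind correction +20.2° → command heading 68.6°, groundspeed 124.0 kt
Leg 2: desired track 27.6°; wind correction +18.7° → command heading 46.3°, groundspeed 141.2 kt
Leg 3: desired track 15.2°; wind correction +16.7° → command heading 31.9°, groundspeed 151.4 kt
Leg 4: desired track 12.6°; wind correction +16.1° → command heading 28.7°, groundspeed 153.4 kt
Leg 5: desired track 263.3°; wind correction -16.5° → command heading 246.8°, groundspeed 151.9 kt
Leg 6: desired track 224.2°; wind correction -20.1° → command heading 204.1°, groundspeed 120.0 kt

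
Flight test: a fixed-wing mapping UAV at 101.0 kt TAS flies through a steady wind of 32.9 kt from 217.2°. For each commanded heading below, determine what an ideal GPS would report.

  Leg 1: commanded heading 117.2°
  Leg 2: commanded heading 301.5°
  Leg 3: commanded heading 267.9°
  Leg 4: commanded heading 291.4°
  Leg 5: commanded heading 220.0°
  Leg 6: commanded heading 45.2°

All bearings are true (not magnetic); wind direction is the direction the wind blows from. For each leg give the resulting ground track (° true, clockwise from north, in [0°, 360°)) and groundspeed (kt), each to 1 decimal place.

Leg 1: heading 117.2°; drift -16.9° → track 100.3°, groundspeed 111.5 kt
Leg 2: heading 301.5°; drift +18.5° → track 320.0°, groundspeed 103.1 kt
Leg 3: heading 267.9°; drift +17.6° → track 285.5°, groundspeed 84.1 kt
Leg 4: heading 291.4°; drift +19.0° → track 310.4°, groundspeed 97.3 kt
Leg 5: heading 220.0°; drift +1.4° → track 221.4°, groundspeed 68.2 kt
Leg 6: heading 45.2°; drift -2.0° → track 43.2°, groundspeed 133.7 kt

Leg 1: track=100.3°, groundspeed=111.5 kt
Leg 2: track=320.0°, groundspeed=103.1 kt
Leg 3: track=285.5°, groundspeed=84.1 kt
Leg 4: track=310.4°, groundspeed=97.3 kt
Leg 5: track=221.4°, groundspeed=68.2 kt
Leg 6: track=43.2°, groundspeed=133.7 kt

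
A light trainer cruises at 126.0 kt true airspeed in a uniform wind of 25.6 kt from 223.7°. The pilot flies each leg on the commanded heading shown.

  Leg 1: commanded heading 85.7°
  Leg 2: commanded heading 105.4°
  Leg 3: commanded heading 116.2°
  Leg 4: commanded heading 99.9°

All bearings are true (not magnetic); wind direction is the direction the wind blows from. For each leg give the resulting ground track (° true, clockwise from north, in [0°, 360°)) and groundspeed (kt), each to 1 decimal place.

Leg 1: heading 85.7°; drift -6.7° → track 79.0°, groundspeed 146.0 kt
Leg 2: heading 105.4°; drift -9.3° → track 96.1°, groundspeed 140.0 kt
Leg 3: heading 116.2°; drift -10.3° → track 105.9°, groundspeed 135.9 kt
Leg 4: heading 99.9°; drift -8.6° → track 91.3°, groundspeed 141.8 kt

Leg 1: track=79.0°, groundspeed=146.0 kt
Leg 2: track=96.1°, groundspeed=140.0 kt
Leg 3: track=105.9°, groundspeed=135.9 kt
Leg 4: track=91.3°, groundspeed=141.8 kt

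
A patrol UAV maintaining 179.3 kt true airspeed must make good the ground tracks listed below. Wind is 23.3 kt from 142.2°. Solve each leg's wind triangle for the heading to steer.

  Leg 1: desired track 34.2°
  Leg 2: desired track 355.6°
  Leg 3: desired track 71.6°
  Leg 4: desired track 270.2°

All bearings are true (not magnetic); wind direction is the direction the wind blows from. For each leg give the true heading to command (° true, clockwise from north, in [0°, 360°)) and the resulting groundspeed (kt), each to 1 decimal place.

Leg 1: heading=41.3°, groundspeed=185.1 kt
Leg 2: heading=359.7°, groundspeed=198.3 kt
Leg 3: heading=78.6°, groundspeed=170.2 kt
Leg 4: heading=264.3°, groundspeed=192.7 kt

Leg 1: desired track 34.2°; wind correction +7.1° → command heading 41.3°, groundspeed 185.1 kt
Leg 2: desired track 355.6°; wind correction +4.1° → command heading 359.7°, groundspeed 198.3 kt
Leg 3: desired track 71.6°; wind correction +7.0° → command heading 78.6°, groundspeed 170.2 kt
Leg 4: desired track 270.2°; wind correction -5.9° → command heading 264.3°, groundspeed 192.7 kt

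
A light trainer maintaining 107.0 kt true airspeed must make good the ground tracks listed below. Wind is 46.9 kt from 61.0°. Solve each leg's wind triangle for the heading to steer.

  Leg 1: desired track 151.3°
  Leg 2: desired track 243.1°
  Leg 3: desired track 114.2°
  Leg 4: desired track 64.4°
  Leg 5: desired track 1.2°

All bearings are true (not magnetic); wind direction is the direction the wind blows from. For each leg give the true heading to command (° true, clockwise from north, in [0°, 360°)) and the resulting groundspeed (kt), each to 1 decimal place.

Leg 1: desired track 151.3°; wind correction -26.0° → command heading 125.3°, groundspeed 96.4 kt
Leg 2: desired track 243.1°; wind correction +0.9° → command heading 244.0°, groundspeed 153.9 kt
Leg 3: desired track 114.2°; wind correction -20.5° → command heading 93.7°, groundspeed 72.1 kt
Leg 4: desired track 64.4°; wind correction -1.5° → command heading 62.9°, groundspeed 60.1 kt
Leg 5: desired track 1.2°; wind correction +22.3° → command heading 23.5°, groundspeed 75.4 kt

Leg 1: heading=125.3°, groundspeed=96.4 kt
Leg 2: heading=244.0°, groundspeed=153.9 kt
Leg 3: heading=93.7°, groundspeed=72.1 kt
Leg 4: heading=62.9°, groundspeed=60.1 kt
Leg 5: heading=23.5°, groundspeed=75.4 kt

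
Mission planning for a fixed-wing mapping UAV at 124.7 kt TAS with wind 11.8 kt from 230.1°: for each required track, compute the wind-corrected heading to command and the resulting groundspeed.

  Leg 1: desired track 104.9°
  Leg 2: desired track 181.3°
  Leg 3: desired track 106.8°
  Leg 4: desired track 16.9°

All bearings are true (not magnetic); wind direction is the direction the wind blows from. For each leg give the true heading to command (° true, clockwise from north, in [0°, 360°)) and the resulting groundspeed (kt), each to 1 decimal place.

Leg 1: heading=109.3°, groundspeed=131.1 kt
Leg 2: heading=185.4°, groundspeed=116.6 kt
Leg 3: heading=111.3°, groundspeed=130.8 kt
Leg 4: heading=13.9°, groundspeed=134.4 kt

Leg 1: desired track 104.9°; wind correction +4.4° → command heading 109.3°, groundspeed 131.1 kt
Leg 2: desired track 181.3°; wind correction +4.1° → command heading 185.4°, groundspeed 116.6 kt
Leg 3: desired track 106.8°; wind correction +4.5° → command heading 111.3°, groundspeed 130.8 kt
Leg 4: desired track 16.9°; wind correction -3.0° → command heading 13.9°, groundspeed 134.4 kt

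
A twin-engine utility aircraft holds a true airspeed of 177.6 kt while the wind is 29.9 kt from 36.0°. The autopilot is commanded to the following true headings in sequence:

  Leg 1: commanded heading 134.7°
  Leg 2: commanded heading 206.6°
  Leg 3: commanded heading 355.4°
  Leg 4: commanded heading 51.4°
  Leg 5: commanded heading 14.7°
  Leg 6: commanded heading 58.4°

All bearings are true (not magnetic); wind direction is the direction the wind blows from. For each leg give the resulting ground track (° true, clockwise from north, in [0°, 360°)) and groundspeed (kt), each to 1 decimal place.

Leg 1: track=143.9°, groundspeed=184.5 kt
Leg 2: track=208.0°, groundspeed=207.2 kt
Leg 3: track=348.2°, groundspeed=156.1 kt
Leg 4: track=54.5°, groundspeed=149.0 kt
Leg 5: track=10.6°, groundspeed=150.1 kt
Leg 6: track=62.7°, groundspeed=150.4 kt

Leg 1: heading 134.7°; drift +9.2° → track 143.9°, groundspeed 184.5 kt
Leg 2: heading 206.6°; drift +1.4° → track 208.0°, groundspeed 207.2 kt
Leg 3: heading 355.4°; drift -7.2° → track 348.2°, groundspeed 156.1 kt
Leg 4: heading 51.4°; drift +3.1° → track 54.5°, groundspeed 149.0 kt
Leg 5: heading 14.7°; drift -4.1° → track 10.6°, groundspeed 150.1 kt
Leg 6: heading 58.4°; drift +4.3° → track 62.7°, groundspeed 150.4 kt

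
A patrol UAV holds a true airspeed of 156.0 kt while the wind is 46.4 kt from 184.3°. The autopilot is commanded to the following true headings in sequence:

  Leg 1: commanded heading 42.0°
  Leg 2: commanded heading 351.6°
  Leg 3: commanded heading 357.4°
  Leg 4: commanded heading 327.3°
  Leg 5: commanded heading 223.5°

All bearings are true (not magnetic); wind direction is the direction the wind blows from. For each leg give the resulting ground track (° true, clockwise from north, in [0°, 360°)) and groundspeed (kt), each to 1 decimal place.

Leg 1: heading 42.0°; drift -8.4° → track 33.6°, groundspeed 194.8 kt
Leg 2: heading 351.6°; drift +2.9° → track 354.5°, groundspeed 201.5 kt
Leg 3: heading 357.4°; drift +1.6° → track 359.0°, groundspeed 202.1 kt
Leg 4: heading 327.3°; drift +8.2° → track 335.5°, groundspeed 195.1 kt
Leg 5: heading 223.5°; drift +13.7° → track 237.2°, groundspeed 123.6 kt

Leg 1: track=33.6°, groundspeed=194.8 kt
Leg 2: track=354.5°, groundspeed=201.5 kt
Leg 3: track=359.0°, groundspeed=202.1 kt
Leg 4: track=335.5°, groundspeed=195.1 kt
Leg 5: track=237.2°, groundspeed=123.6 kt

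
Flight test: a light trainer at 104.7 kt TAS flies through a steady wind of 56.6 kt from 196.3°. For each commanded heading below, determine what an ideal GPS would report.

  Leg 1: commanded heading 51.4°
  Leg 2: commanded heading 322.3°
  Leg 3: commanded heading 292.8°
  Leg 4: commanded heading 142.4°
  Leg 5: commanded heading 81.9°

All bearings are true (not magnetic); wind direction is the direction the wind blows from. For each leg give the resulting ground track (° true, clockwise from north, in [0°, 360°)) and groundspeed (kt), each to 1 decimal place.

Leg 1: track=39.2°, groundspeed=154.5 kt
Leg 2: track=340.7°, groundspeed=145.4 kt
Leg 3: track=319.6°, groundspeed=124.5 kt
Leg 4: track=109.7°, groundspeed=84.7 kt
Leg 5: track=60.0°, groundspeed=138.1 kt

Leg 1: heading 51.4°; drift -12.2° → track 39.2°, groundspeed 154.5 kt
Leg 2: heading 322.3°; drift +18.4° → track 340.7°, groundspeed 145.4 kt
Leg 3: heading 292.8°; drift +26.8° → track 319.6°, groundspeed 124.5 kt
Leg 4: heading 142.4°; drift -32.7° → track 109.7°, groundspeed 84.7 kt
Leg 5: heading 81.9°; drift -21.9° → track 60.0°, groundspeed 138.1 kt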